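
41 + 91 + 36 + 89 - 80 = 177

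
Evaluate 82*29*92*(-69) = -15095544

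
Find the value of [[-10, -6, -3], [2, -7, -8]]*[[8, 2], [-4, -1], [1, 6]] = C[0][0] = (-10)*(8) + (-6)*(-4) + (-3)*(1) = -59
C[0][1] = (-10)*(2) + (-6)*(-1) + (-3)*(6) = -32
C[1][0] = (2)*(8) + (-7)*(-4) + (-8)*(1) = 36
C[1][1] = (2)*(2) + (-7)*(-1) + (-8)*(6) = -37
= [[-59, -32], [36, -37]]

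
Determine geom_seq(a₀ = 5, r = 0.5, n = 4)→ a_0 = 5*0.5^0 = 5.0
a_1 = 5*0.5^1 = 2.5
a_2 = 5*0.5^2 = 1.25
...
= [5.0, 2.5, 1.25, 0.625]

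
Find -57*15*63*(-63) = 3393495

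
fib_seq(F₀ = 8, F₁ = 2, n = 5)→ [8, 2, 10, 12, 22]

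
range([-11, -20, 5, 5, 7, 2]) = 27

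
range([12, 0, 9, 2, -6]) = 18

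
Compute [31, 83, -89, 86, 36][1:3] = [83, -89]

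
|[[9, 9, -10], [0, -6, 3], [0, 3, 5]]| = (1)*(9)*det([[-6, 3], [3, 5]]) + (-1)*(9)*det([[0, 3], [0, 5]]) + (1)*(-10)*det([[0, -6], [0, 3]])
= -351 + 0 + 0
= -351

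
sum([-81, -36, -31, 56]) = (-81) + (-36) + (-31) + 56
= -92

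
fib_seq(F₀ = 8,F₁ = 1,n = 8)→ F_2 = F_1 + F_0 = 9
F_3 = F_2 + F_1 = 10
F_4 = F_3 + F_2 = 19
...
= [8, 1, 9, 10, 19, 29, 48, 77]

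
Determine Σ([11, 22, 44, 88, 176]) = 341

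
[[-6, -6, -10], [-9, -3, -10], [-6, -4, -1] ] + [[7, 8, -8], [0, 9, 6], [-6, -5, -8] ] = [[1, 2, -18], [-9, 6, -4], [-12, -9, -9]]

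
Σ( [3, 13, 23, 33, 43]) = 115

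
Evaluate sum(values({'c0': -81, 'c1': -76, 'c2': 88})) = -69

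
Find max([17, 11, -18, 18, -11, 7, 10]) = 18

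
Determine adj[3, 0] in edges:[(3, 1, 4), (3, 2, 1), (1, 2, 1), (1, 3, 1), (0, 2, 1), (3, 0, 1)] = 1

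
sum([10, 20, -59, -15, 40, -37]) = 10 + 20 + (-59) + (-15) + 40 + (-37)
= -41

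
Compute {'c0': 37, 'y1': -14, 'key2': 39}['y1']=-14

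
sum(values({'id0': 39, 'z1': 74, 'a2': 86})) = 199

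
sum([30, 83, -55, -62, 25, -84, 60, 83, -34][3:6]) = -121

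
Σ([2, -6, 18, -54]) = -40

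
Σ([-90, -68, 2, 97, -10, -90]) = -159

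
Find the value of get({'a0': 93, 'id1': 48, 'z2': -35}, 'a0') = 93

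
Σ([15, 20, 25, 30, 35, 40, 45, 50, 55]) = 315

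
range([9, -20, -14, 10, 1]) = 30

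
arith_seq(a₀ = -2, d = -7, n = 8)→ a_0 = -2 + 0*-7 = -2
a_1 = -2 + 1*-7 = -9
a_2 = -2 + 2*-7 = -16
...
= [-2, -9, -16, -23, -30, -37, -44, -51]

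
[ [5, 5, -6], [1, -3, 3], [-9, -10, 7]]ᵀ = [[5, 1, -9], [5, -3, -10], [-6, 3, 7]]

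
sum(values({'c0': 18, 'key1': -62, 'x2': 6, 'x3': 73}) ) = 35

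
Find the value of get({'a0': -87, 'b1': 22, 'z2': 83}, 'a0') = -87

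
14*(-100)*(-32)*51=2284800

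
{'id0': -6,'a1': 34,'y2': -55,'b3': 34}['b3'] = 34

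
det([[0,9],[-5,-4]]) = 45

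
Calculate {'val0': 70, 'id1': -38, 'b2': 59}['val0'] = 70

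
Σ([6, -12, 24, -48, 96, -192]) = 6 + -12 + 24 + -48 + 96 + -192
= -126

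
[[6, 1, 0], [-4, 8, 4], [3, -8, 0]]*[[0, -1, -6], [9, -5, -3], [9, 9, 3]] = [[9, -11, -39], [108, 0, 12], [-72, 37, 6]]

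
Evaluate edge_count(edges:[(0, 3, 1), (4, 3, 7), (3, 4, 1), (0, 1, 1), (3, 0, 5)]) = 5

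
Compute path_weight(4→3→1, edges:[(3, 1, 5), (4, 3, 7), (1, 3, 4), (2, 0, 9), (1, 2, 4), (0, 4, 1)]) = 12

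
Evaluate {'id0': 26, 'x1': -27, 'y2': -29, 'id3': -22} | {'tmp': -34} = {'id0': 26, 'x1': -27, 'y2': -29, 'id3': -22, 'tmp': -34}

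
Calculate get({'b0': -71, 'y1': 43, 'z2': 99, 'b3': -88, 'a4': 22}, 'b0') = -71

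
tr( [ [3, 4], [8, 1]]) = 4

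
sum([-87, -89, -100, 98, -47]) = -225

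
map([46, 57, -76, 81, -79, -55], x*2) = 46*2=92, 57*2=114, -76*2=-152, 81*2=162, -79*2=-158, -55*2=-110
= [92, 114, -152, 162, -158, -110]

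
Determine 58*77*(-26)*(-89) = 10334324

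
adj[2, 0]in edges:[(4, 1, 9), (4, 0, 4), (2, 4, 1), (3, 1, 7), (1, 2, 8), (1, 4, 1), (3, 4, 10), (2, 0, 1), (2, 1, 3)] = 1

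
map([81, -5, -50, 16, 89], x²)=(81)²=6561, (-5)²=25, (-50)²=2500, (16)²=256, (89)²=7921
= [6561, 25, 2500, 256, 7921]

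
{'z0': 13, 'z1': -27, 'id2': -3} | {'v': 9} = {'z0': 13, 'z1': -27, 'id2': -3, 'v': 9}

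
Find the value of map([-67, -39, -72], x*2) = [-134, -78, -144]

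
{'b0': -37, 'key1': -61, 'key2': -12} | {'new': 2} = {'b0': -37, 'key1': -61, 'key2': -12, 'new': 2}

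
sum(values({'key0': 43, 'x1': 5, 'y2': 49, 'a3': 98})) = 43 + 5 + 49 + 98
= 195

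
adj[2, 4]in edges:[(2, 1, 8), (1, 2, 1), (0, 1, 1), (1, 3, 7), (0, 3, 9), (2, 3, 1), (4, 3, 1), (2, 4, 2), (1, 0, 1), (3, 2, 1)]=2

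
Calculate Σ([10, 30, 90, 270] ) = 10 + 30 + 90 + 270
= 400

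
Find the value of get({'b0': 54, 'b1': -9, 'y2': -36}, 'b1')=-9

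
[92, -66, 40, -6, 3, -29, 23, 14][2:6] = [40, -6, 3, -29]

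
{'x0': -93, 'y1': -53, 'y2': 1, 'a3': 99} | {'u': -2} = {'x0': -93, 'y1': -53, 'y2': 1, 'a3': 99, 'u': -2}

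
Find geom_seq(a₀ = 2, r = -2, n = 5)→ a_0 = 2*(-2)^0 = 2
a_1 = 2*(-2)^1 = -4
a_2 = 2*(-2)^2 = 8
...
= [2, -4, 8, -16, 32]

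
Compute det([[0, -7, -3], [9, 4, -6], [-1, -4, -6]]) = -324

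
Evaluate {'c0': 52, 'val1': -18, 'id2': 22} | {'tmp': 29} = {'c0': 52, 'val1': -18, 'id2': 22, 'tmp': 29}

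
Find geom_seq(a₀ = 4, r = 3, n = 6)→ a_0 = 4*3^0 = 4
a_1 = 4*3^1 = 12
a_2 = 4*3^2 = 36
...
= [4, 12, 36, 108, 324, 972]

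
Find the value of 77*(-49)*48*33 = -5976432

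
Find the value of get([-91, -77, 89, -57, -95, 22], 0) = -91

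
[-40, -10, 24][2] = 24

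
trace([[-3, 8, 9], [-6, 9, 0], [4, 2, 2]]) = diagonal: (-3) + 9 + 2
= 8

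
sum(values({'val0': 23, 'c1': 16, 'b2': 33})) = 72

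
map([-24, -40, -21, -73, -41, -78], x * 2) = -24*2=-48, -40*2=-80, -21*2=-42, -73*2=-146, -41*2=-82, -78*2=-156
= [-48, -80, -42, -146, -82, -156]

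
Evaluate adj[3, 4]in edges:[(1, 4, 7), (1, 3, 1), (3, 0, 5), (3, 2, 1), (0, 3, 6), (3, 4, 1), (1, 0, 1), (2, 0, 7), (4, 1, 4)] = 1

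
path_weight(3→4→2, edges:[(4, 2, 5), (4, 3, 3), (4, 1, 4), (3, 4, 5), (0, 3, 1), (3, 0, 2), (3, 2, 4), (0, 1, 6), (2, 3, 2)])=10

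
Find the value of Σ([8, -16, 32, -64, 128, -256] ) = -168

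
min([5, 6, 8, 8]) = 5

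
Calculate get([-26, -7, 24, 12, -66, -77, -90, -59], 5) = -77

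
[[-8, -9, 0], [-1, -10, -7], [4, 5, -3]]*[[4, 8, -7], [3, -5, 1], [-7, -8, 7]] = [[-59, -19, 47], [15, 98, -52], [52, 31, -44]]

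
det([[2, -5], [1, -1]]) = 3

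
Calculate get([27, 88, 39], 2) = 39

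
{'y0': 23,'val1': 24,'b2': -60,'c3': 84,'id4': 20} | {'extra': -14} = {'y0': 23, 'val1': 24, 'b2': -60, 'c3': 84, 'id4': 20, 'extra': -14}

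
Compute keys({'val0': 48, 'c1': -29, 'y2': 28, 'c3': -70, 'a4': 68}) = ['val0', 'c1', 'y2', 'c3', 'a4']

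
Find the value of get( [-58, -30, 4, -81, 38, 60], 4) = 38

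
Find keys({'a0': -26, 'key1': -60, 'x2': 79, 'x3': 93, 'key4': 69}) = ['a0', 'key1', 'x2', 'x3', 'key4']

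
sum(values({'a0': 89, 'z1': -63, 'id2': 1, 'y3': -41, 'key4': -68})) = 89 + (-63) + 1 + (-41) + (-68)
= -82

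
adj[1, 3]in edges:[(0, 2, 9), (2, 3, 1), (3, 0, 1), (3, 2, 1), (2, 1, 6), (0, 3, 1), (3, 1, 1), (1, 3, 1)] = 1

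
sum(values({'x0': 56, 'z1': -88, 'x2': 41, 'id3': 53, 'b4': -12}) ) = 56 + (-88) + 41 + 53 + (-12)
= 50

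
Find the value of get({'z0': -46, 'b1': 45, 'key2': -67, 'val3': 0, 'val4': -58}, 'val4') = -58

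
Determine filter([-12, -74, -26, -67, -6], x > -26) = keep x where x > -26: -12✓, -74✗, -26✗, -67✗, -6✓
= [-12, -6]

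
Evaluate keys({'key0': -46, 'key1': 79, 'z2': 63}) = ['key0', 'key1', 'z2']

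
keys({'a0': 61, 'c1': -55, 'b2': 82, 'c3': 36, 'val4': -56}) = ['a0', 'c1', 'b2', 'c3', 'val4']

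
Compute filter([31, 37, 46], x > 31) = [37, 46]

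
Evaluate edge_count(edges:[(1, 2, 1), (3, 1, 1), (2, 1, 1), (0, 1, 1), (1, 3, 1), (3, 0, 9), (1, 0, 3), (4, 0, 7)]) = 8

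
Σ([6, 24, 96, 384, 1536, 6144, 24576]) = 32766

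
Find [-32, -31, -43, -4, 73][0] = -32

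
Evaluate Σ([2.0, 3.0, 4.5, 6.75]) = 16.25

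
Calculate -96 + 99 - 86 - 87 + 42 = -128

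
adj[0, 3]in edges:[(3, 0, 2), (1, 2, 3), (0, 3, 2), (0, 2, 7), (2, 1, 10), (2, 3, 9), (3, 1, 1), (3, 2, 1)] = 2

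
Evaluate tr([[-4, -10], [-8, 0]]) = diagonal: (-4) + 0
= -4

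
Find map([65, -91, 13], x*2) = 65*2=130, -91*2=-182, 13*2=26
= [130, -182, 26]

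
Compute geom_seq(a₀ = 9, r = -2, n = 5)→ [9, -18, 36, -72, 144]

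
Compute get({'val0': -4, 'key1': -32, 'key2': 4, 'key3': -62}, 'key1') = -32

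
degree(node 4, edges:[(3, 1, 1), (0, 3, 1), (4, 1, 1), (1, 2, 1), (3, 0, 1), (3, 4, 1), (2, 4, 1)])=3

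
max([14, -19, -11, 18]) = 18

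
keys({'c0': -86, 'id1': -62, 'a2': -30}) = ['c0', 'id1', 'a2']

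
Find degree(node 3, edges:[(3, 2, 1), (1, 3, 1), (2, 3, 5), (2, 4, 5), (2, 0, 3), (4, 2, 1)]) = incident: (3,2), (1,3), (2,3)
= 3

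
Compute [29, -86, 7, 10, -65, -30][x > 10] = [29]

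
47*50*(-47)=-110450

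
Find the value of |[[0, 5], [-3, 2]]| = (0)*(2) - (5)*(-3)
= 15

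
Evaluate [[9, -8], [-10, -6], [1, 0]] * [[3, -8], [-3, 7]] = C[0][0] = (9)*(3) + (-8)*(-3) = 51
C[0][1] = (9)*(-8) + (-8)*(7) = -128
C[1][0] = (-10)*(3) + (-6)*(-3) = -12
C[1][1] = (-10)*(-8) + (-6)*(7) = 38
C[2][0] = (1)*(3) + (0)*(-3) = 3
C[2][1] = (1)*(-8) + (0)*(7) = -8
= [[51, -128], [-12, 38], [3, -8]]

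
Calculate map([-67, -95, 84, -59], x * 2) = [-134, -190, 168, -118]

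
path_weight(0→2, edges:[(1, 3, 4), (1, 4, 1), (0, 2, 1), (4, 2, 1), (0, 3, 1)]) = 1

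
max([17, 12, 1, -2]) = 17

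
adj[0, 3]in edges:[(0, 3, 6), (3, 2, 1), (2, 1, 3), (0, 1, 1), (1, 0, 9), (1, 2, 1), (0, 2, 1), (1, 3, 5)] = 6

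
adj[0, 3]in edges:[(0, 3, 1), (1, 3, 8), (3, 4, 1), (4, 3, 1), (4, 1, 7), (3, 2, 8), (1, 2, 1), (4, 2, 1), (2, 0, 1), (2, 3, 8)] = 1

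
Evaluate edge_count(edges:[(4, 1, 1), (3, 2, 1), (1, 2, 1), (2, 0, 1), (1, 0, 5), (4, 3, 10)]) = 6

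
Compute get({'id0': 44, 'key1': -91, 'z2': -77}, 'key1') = -91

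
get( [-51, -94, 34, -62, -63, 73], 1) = -94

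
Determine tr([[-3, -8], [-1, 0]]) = -3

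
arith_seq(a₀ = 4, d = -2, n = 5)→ a_0 = 4 + 0*-2 = 4
a_1 = 4 + 1*-2 = 2
a_2 = 4 + 2*-2 = 0
...
= [4, 2, 0, -2, -4]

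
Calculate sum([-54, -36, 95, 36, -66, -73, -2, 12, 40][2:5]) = slice → [95, 36, -66]
95 + 36 + (-66)
= 65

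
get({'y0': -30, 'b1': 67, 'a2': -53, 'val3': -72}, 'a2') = -53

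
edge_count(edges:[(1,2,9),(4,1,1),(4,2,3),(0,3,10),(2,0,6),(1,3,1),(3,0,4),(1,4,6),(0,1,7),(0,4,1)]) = 10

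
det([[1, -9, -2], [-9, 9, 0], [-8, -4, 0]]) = -216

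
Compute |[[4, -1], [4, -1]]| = (4)*(-1) - (-1)*(4)
= 0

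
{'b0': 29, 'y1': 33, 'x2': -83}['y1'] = 33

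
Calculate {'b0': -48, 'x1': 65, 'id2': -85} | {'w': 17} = {'b0': -48, 'x1': 65, 'id2': -85, 'w': 17}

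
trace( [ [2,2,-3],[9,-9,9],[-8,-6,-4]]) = -11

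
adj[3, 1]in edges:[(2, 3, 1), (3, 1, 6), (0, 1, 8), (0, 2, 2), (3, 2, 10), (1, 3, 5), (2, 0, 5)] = 6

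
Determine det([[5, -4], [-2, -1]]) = (5)*(-1) - (-4)*(-2)
= -13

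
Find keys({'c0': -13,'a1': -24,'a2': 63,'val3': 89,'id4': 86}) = ['c0', 'a1', 'a2', 'val3', 'id4']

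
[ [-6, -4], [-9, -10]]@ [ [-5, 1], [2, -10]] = [[22, 34], [25, 91]]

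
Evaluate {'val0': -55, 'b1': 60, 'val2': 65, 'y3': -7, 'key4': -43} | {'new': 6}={'val0': -55, 'b1': 60, 'val2': 65, 'y3': -7, 'key4': -43, 'new': 6}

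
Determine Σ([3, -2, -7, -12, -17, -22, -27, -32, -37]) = 3 + (-2) + (-7) + (-12) + (-17) + (-22) + (-27) + (-32) + (-37)
= -153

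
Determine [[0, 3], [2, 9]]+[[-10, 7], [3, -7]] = [[-10, 10], [5, 2]]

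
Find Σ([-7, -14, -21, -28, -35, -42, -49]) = -196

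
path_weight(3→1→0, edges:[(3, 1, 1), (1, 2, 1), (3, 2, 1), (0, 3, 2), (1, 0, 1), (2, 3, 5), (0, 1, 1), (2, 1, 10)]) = 2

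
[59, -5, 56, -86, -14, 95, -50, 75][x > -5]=keep x where x > -5: 59✓, -5✗, 56✓, -86✗, -14✗, 95✓, -50✗, 75✓
= [59, 56, 95, 75]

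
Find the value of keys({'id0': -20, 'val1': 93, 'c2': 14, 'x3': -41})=['id0', 'val1', 'c2', 'x3']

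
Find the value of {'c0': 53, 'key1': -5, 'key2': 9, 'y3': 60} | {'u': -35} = {'c0': 53, 'key1': -5, 'key2': 9, 'y3': 60, 'u': -35}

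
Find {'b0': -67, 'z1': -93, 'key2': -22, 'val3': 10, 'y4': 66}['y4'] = 66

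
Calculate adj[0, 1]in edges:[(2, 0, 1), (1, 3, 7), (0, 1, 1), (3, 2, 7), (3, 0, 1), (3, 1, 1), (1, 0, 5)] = 1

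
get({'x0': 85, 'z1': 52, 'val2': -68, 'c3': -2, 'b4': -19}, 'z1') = 52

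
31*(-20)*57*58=-2049720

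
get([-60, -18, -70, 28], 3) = 28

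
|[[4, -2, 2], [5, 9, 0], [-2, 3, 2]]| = (1)*(4)*det([[9, 0], [3, 2]]) + (-1)*(-2)*det([[5, 0], [-2, 2]]) + (1)*(2)*det([[5, 9], [-2, 3]])
= 72 + 20 + 66
= 158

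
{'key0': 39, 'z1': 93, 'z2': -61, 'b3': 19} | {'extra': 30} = {'key0': 39, 'z1': 93, 'z2': -61, 'b3': 19, 'extra': 30}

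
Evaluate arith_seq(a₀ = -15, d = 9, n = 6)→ a_0 = -15 + 0*9 = -15
a_1 = -15 + 1*9 = -6
a_2 = -15 + 2*9 = 3
...
= [-15, -6, 3, 12, 21, 30]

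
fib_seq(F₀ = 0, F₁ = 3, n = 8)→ [0, 3, 3, 6, 9, 15, 24, 39]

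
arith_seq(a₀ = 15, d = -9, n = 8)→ [15, 6, -3, -12, -21, -30, -39, -48]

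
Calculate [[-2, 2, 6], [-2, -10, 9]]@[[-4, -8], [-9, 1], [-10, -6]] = [[-70, -18], [8, -48]]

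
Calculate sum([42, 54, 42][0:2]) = 96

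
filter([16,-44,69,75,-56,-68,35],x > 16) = [69, 75, 35]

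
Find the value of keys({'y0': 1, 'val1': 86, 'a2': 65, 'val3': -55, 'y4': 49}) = ['y0', 'val1', 'a2', 'val3', 'y4']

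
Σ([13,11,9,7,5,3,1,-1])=13 + 11 + 9 + 7 + 5 + 3 + 1 + (-1)
= 48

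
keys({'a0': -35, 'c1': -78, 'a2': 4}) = ['a0', 'c1', 'a2']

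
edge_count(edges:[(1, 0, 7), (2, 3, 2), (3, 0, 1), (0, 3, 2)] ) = 4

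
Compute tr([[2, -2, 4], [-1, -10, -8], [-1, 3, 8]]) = diagonal: 2 + (-10) + 8
= 0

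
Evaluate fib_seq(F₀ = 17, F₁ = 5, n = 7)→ [17, 5, 22, 27, 49, 76, 125]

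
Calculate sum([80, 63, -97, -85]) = 80 + 63 + (-97) + (-85)
= -39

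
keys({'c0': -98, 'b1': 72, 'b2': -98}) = ['c0', 'b1', 'b2']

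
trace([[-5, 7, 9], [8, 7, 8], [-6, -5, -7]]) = diagonal: (-5) + 7 + (-7)
= -5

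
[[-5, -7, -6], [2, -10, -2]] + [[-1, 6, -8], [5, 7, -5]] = [[-6, -1, -14], [7, -3, -7]]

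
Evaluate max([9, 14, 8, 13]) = 14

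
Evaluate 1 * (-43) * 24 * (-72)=74304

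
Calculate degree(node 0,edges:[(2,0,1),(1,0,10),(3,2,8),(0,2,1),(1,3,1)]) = incident: (2,0), (1,0), (0,2)
= 3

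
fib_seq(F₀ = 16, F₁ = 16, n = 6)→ F_2 = F_1 + F_0 = 32
F_3 = F_2 + F_1 = 48
F_4 = F_3 + F_2 = 80
...
= [16, 16, 32, 48, 80, 128]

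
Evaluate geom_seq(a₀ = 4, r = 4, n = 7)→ a_0 = 4*4^0 = 4
a_1 = 4*4^1 = 16
a_2 = 4*4^2 = 64
...
= [4, 16, 64, 256, 1024, 4096, 16384]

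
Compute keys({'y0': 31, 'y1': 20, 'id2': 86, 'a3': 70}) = ['y0', 'y1', 'id2', 'a3']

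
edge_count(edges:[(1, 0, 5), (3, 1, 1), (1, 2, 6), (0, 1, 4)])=4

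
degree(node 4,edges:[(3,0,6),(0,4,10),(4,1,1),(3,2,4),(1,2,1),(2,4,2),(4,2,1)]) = 4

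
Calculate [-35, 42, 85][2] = 85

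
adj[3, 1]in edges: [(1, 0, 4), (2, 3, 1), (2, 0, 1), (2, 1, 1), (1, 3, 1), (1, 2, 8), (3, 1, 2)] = 2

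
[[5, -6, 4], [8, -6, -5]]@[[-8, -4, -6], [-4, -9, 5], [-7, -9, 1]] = [[-44, -2, -56], [-5, 67, -83]]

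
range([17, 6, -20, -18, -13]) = 37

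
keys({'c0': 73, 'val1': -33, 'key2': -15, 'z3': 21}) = ['c0', 'val1', 'key2', 'z3']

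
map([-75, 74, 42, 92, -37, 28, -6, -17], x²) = (-75)²=5625, (74)²=5476, (42)²=1764, (92)²=8464, (-37)²=1369, (28)²=784, (-6)²=36, (-17)²=289
= [5625, 5476, 1764, 8464, 1369, 784, 36, 289]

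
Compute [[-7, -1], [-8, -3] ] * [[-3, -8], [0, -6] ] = C[0][0] = (-7)*(-3) + (-1)*(0) = 21
C[0][1] = (-7)*(-8) + (-1)*(-6) = 62
C[1][0] = (-8)*(-3) + (-3)*(0) = 24
C[1][1] = (-8)*(-8) + (-3)*(-6) = 82
= [[21, 62], [24, 82]]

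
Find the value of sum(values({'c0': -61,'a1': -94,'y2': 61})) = (-61) + (-94) + 61
= -94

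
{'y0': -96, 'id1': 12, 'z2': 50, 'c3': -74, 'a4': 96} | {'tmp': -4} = {'y0': -96, 'id1': 12, 'z2': 50, 'c3': -74, 'a4': 96, 'tmp': -4}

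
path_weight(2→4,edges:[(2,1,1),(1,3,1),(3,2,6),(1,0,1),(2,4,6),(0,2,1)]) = w(2→4)=6
= 6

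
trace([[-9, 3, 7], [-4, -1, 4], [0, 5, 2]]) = -8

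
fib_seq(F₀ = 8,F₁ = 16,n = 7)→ F_2 = F_1 + F_0 = 24
F_3 = F_2 + F_1 = 40
F_4 = F_3 + F_2 = 64
...
= [8, 16, 24, 40, 64, 104, 168]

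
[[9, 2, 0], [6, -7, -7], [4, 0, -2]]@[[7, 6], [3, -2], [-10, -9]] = C[0][0] = (9)*(7) + (2)*(3) + (0)*(-10) = 69
C[0][1] = (9)*(6) + (2)*(-2) + (0)*(-9) = 50
C[1][0] = (6)*(7) + (-7)*(3) + (-7)*(-10) = 91
C[1][1] = (6)*(6) + (-7)*(-2) + (-7)*(-9) = 113
C[2][0] = (4)*(7) + (0)*(3) + (-2)*(-10) = 48
C[2][1] = (4)*(6) + (0)*(-2) + (-2)*(-9) = 42
= [[69, 50], [91, 113], [48, 42]]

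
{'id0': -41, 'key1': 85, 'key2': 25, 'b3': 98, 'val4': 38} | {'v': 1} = {'id0': -41, 'key1': 85, 'key2': 25, 'b3': 98, 'val4': 38, 'v': 1}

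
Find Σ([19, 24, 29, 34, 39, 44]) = 19 + 24 + 29 + 34 + 39 + 44
= 189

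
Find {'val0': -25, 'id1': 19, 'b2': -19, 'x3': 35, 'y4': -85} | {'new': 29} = {'val0': -25, 'id1': 19, 'b2': -19, 'x3': 35, 'y4': -85, 'new': 29}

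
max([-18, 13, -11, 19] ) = 19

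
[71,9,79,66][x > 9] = keep x where x > 9: 71✓, 9✗, 79✓, 66✓
= [71, 79, 66]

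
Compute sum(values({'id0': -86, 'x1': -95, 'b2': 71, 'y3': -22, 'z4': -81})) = (-86) + (-95) + 71 + (-22) + (-81)
= -213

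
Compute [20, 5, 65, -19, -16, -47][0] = 20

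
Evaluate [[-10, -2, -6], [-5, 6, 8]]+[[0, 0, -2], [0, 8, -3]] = [[-10, -2, -8], [-5, 14, 5]]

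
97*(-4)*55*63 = -1344420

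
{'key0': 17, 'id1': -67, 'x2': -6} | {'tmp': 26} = {'key0': 17, 'id1': -67, 'x2': -6, 'tmp': 26}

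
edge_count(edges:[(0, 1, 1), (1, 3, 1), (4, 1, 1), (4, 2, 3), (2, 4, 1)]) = 5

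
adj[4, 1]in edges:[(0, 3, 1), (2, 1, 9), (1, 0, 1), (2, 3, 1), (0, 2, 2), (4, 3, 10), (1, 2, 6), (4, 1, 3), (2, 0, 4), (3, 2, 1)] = 3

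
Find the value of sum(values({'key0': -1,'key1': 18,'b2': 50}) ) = 67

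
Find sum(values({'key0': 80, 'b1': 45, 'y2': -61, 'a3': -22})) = 80 + 45 + (-61) + (-22)
= 42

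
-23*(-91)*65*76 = 10339420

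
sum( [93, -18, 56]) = 93 + (-18) + 56
= 131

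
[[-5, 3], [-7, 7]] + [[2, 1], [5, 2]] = [[-3, 4], [-2, 9]]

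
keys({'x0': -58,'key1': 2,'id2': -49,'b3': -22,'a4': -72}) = ['x0', 'key1', 'id2', 'b3', 'a4']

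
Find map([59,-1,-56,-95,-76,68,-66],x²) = (59)²=3481, (-1)²=1, (-56)²=3136, (-95)²=9025, (-76)²=5776, (68)²=4624, (-66)²=4356
= [3481, 1, 3136, 9025, 5776, 4624, 4356]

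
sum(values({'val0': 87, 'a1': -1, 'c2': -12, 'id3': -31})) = 87 + (-1) + (-12) + (-31)
= 43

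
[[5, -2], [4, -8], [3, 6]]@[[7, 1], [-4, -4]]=[[43, 13], [60, 36], [-3, -21]]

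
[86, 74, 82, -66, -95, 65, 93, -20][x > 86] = keep x where x > 86: 86✗, 74✗, 82✗, -66✗, -95✗, 65✗, 93✓, -20✗
= [93]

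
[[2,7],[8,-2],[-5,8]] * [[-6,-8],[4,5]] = C[0][0] = (2)*(-6) + (7)*(4) = 16
C[0][1] = (2)*(-8) + (7)*(5) = 19
C[1][0] = (8)*(-6) + (-2)*(4) = -56
C[1][1] = (8)*(-8) + (-2)*(5) = -74
C[2][0] = (-5)*(-6) + (8)*(4) = 62
C[2][1] = (-5)*(-8) + (8)*(5) = 80
= [[16, 19], [-56, -74], [62, 80]]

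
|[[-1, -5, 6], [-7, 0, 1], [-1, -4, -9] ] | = (1)*(-1)*det([[0, 1], [-4, -9]]) + (-1)*(-5)*det([[-7, 1], [-1, -9]]) + (1)*(6)*det([[-7, 0], [-1, -4]])
= -4 + 320 + 168
= 484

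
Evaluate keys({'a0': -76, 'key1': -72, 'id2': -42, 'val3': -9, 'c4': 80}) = ['a0', 'key1', 'id2', 'val3', 'c4']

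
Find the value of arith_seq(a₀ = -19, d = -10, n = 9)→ [-19, -29, -39, -49, -59, -69, -79, -89, -99]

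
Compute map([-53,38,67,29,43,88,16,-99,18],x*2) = -53*2=-106, 38*2=76, 67*2=134, 29*2=58, 43*2=86, 88*2=176, 16*2=32, -99*2=-198, 18*2=36
= [-106, 76, 134, 58, 86, 176, 32, -198, 36]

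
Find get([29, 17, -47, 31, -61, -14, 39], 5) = -14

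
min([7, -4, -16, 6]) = -16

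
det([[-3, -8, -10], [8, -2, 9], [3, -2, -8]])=(1)*(-3)*det([[-2, 9], [-2, -8]]) + (-1)*(-8)*det([[8, 9], [3, -8]]) + (1)*(-10)*det([[8, -2], [3, -2]])
= -102 + -728 + 100
= -730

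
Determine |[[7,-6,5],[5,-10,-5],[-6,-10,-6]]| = (1)*(7)*det([[-10, -5], [-10, -6]]) + (-1)*(-6)*det([[5, -5], [-6, -6]]) + (1)*(5)*det([[5, -10], [-6, -10]])
= 70 + -360 + -550
= -840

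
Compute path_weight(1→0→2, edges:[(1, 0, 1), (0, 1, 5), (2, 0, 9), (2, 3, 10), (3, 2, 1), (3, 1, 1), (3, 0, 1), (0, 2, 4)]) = w(1→0)=1 + w(0→2)=4
= 5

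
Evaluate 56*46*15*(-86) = -3323040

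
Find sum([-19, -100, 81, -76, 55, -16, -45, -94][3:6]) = slice → [-76, 55, -16]
(-76) + 55 + (-16)
= -37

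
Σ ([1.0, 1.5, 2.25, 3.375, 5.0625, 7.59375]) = 20.78125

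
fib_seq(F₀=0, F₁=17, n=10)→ F_2 = F_1 + F_0 = 17
F_3 = F_2 + F_1 = 34
F_4 = F_3 + F_2 = 51
...
= [0, 17, 17, 34, 51, 85, 136, 221, 357, 578]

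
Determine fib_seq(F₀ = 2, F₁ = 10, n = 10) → [2, 10, 12, 22, 34, 56, 90, 146, 236, 382]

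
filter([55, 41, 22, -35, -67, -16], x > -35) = keep x where x > -35: 55✓, 41✓, 22✓, -35✗, -67✗, -16✓
= [55, 41, 22, -16]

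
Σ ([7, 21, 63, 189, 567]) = 847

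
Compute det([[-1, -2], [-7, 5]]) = -19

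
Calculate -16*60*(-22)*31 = 654720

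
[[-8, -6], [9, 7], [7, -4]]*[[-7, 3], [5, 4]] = C[0][0] = (-8)*(-7) + (-6)*(5) = 26
C[0][1] = (-8)*(3) + (-6)*(4) = -48
C[1][0] = (9)*(-7) + (7)*(5) = -28
C[1][1] = (9)*(3) + (7)*(4) = 55
C[2][0] = (7)*(-7) + (-4)*(5) = -69
C[2][1] = (7)*(3) + (-4)*(4) = 5
= [[26, -48], [-28, 55], [-69, 5]]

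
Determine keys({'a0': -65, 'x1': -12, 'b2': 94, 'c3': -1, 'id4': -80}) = ['a0', 'x1', 'b2', 'c3', 'id4']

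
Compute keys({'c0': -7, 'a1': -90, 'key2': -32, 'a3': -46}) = ['c0', 'a1', 'key2', 'a3']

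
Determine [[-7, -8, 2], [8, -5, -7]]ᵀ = [[-7, 8], [-8, -5], [2, -7]]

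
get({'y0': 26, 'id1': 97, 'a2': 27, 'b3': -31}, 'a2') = 27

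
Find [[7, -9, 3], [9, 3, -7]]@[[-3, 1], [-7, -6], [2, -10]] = [[48, 31], [-62, 61]]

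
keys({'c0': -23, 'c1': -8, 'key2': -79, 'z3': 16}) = ['c0', 'c1', 'key2', 'z3']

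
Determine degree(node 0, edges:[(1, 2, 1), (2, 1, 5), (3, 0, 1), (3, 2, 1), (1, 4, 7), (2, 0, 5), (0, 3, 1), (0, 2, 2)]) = incident: (3,0), (2,0), (0,3), (0,2)
= 4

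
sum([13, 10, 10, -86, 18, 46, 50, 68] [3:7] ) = 28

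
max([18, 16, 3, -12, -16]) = 18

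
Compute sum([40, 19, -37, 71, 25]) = 118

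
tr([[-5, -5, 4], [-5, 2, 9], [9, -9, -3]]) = -6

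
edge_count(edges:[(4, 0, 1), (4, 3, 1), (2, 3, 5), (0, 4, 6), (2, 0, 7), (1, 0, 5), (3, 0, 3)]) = 7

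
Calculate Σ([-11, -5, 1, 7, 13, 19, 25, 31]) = (-11) + (-5) + 1 + 7 + 13 + 19 + 25 + 31
= 80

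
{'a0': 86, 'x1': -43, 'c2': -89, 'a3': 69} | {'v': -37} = {'a0': 86, 'x1': -43, 'c2': -89, 'a3': 69, 'v': -37}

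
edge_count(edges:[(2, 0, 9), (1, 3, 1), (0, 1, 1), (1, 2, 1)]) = 4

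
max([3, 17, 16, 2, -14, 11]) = 17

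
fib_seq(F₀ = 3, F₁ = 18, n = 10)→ [3, 18, 21, 39, 60, 99, 159, 258, 417, 675]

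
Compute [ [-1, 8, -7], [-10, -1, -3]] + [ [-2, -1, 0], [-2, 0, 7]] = [[-3, 7, -7], [-12, -1, 4]]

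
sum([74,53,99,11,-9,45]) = 74 + 53 + 99 + 11 + (-9) + 45
= 273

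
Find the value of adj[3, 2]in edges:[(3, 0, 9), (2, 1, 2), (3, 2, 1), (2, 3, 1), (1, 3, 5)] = 1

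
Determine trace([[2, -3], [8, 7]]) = 9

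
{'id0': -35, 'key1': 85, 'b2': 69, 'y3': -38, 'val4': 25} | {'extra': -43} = {'id0': -35, 'key1': 85, 'b2': 69, 'y3': -38, 'val4': 25, 'extra': -43}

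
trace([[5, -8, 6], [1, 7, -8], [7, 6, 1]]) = diagonal: 5 + 7 + 1
= 13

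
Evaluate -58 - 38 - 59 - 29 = -184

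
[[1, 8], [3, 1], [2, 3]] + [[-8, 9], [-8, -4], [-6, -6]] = [[-7, 17], [-5, -3], [-4, -3]]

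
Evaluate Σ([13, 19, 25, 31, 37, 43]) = 168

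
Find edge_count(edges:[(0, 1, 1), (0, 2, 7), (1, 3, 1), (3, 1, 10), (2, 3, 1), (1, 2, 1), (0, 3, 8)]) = 7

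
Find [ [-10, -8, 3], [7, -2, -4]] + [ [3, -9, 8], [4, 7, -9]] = [[-7, -17, 11], [11, 5, -13]]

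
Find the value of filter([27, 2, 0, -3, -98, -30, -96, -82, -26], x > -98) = [27, 2, 0, -3, -30, -96, -82, -26]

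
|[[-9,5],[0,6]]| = (-9)*(6) - (5)*(0)
= -54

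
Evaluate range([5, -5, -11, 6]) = 17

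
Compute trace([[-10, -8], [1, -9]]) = -19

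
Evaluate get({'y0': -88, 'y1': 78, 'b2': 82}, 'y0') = -88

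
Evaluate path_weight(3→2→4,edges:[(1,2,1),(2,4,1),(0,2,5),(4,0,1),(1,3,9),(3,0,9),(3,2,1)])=2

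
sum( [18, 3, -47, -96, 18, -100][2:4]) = -143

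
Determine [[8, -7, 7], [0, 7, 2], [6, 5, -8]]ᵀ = [[8, 0, 6], [-7, 7, 5], [7, 2, -8]]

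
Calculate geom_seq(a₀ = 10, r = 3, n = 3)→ [10, 30, 90]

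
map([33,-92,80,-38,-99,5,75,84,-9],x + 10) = [43, -82, 90, -28, -89, 15, 85, 94, 1]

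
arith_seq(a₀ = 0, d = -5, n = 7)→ a_0 = 0 + 0*-5 = 0
a_1 = 0 + 1*-5 = -5
a_2 = 0 + 2*-5 = -10
...
= [0, -5, -10, -15, -20, -25, -30]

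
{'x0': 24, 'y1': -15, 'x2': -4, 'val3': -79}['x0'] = 24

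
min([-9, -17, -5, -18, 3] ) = -18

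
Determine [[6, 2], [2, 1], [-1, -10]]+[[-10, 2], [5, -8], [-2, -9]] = [[-4, 4], [7, -7], [-3, -19]]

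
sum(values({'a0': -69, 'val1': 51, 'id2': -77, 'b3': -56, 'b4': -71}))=-222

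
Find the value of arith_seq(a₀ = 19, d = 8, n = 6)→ [19, 27, 35, 43, 51, 59]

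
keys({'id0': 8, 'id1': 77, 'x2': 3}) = ['id0', 'id1', 'x2']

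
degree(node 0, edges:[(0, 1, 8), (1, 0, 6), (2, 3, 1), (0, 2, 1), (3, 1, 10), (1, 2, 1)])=3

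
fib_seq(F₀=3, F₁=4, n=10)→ [3, 4, 7, 11, 18, 29, 47, 76, 123, 199]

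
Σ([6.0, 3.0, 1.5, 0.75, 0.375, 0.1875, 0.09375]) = 6.0 + 3.0 + 1.5 + 0.75 + 0.375 + 0.1875 + 0.09375
= 11.90625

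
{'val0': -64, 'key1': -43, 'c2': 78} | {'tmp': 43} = {'val0': -64, 'key1': -43, 'c2': 78, 'tmp': 43}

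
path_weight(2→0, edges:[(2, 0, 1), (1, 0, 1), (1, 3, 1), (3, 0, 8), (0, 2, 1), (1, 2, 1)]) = 1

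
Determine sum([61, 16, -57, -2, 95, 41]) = 154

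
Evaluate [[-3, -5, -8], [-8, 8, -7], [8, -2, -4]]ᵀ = [[-3, -8, 8], [-5, 8, -2], [-8, -7, -4]]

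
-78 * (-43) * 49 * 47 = 7724262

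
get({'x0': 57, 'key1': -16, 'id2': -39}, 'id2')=-39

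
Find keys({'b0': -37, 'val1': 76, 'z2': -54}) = ['b0', 'val1', 'z2']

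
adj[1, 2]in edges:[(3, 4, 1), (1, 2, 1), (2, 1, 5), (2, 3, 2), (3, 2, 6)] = 1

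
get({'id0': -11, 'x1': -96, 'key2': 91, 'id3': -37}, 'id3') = -37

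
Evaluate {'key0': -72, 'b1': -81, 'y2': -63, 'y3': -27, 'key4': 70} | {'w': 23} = {'key0': -72, 'b1': -81, 'y2': -63, 'y3': -27, 'key4': 70, 'w': 23}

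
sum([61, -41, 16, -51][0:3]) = slice → [61, -41, 16]
61 + (-41) + 16
= 36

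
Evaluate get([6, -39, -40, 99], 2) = -40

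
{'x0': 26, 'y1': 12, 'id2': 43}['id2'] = 43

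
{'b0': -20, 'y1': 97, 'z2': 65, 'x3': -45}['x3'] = -45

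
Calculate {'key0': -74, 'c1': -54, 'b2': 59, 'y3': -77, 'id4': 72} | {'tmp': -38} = {'key0': -74, 'c1': -54, 'b2': 59, 'y3': -77, 'id4': 72, 'tmp': -38}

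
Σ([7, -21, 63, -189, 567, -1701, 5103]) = 3829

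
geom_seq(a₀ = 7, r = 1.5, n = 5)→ [7.0, 10.5, 15.75, 23.625, 35.4375]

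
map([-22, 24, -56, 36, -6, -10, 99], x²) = (-22)²=484, (24)²=576, (-56)²=3136, (36)²=1296, (-6)²=36, (-10)²=100, (99)²=9801
= [484, 576, 3136, 1296, 36, 100, 9801]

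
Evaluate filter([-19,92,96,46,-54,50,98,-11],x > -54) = keep x where x > -54: -19✓, 92✓, 96✓, 46✓, -54✗, 50✓, 98✓, -11✓
= [-19, 92, 96, 46, 50, 98, -11]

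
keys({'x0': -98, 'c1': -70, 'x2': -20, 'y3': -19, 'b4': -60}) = ['x0', 'c1', 'x2', 'y3', 'b4']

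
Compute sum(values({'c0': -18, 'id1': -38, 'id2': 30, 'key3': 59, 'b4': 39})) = (-18) + (-38) + 30 + 59 + 39
= 72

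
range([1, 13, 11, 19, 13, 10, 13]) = 18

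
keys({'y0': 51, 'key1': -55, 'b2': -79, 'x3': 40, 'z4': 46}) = ['y0', 'key1', 'b2', 'x3', 'z4']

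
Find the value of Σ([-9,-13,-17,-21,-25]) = -85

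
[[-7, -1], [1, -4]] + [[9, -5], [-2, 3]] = [[2, -6], [-1, -1]]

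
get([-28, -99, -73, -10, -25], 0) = -28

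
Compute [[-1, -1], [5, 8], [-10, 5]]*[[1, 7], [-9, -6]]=C[0][0] = (-1)*(1) + (-1)*(-9) = 8
C[0][1] = (-1)*(7) + (-1)*(-6) = -1
C[1][0] = (5)*(1) + (8)*(-9) = -67
C[1][1] = (5)*(7) + (8)*(-6) = -13
C[2][0] = (-10)*(1) + (5)*(-9) = -55
C[2][1] = (-10)*(7) + (5)*(-6) = -100
= [[8, -1], [-67, -13], [-55, -100]]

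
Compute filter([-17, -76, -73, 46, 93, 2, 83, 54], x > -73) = [-17, 46, 93, 2, 83, 54]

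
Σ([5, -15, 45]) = 35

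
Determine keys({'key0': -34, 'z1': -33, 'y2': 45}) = ['key0', 'z1', 'y2']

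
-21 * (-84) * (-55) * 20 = -1940400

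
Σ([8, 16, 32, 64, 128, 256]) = 8 + 16 + 32 + 64 + 128 + 256
= 504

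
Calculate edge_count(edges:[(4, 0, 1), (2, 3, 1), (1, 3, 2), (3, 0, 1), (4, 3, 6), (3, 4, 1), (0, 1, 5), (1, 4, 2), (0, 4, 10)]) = 9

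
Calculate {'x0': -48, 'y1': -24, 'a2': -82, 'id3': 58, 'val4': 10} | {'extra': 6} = {'x0': -48, 'y1': -24, 'a2': -82, 'id3': 58, 'val4': 10, 'extra': 6}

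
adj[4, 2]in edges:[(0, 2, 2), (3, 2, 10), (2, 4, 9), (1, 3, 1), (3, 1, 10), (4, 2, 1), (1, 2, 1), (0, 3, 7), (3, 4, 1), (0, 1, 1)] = 1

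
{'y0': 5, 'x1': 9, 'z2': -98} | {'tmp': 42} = {'y0': 5, 'x1': 9, 'z2': -98, 'tmp': 42}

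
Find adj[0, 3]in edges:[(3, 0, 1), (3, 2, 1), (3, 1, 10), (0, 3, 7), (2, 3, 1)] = 7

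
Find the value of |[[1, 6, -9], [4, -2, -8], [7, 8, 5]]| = (1)*(1)*det([[-2, -8], [8, 5]]) + (-1)*(6)*det([[4, -8], [7, 5]]) + (1)*(-9)*det([[4, -2], [7, 8]])
= 54 + -456 + -414
= -816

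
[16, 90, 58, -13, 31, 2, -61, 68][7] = 68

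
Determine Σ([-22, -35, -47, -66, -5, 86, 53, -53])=-89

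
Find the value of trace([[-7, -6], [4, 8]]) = diagonal: (-7) + 8
= 1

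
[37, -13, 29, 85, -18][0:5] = [37, -13, 29, 85, -18]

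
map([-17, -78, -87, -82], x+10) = [-7, -68, -77, -72]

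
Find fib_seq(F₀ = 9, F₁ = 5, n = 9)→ [9, 5, 14, 19, 33, 52, 85, 137, 222]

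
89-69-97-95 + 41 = -131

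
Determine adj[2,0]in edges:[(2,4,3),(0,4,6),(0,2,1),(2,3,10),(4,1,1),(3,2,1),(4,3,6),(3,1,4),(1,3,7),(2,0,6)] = 6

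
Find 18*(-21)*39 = -14742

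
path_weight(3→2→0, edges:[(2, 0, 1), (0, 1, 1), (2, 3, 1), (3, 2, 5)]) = 6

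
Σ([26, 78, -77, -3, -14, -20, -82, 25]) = -67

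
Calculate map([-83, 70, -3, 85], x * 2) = -83*2=-166, 70*2=140, -3*2=-6, 85*2=170
= [-166, 140, -6, 170]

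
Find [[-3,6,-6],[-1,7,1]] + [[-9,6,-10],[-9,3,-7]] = [[-12, 12, -16], [-10, 10, -6]]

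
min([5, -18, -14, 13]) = -18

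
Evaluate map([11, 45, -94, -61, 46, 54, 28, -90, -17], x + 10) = [21, 55, -84, -51, 56, 64, 38, -80, -7]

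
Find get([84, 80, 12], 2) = 12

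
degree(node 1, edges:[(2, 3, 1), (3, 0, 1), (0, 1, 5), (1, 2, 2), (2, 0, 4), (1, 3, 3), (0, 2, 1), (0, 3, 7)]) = 3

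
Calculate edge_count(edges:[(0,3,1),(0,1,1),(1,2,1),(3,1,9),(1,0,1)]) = 5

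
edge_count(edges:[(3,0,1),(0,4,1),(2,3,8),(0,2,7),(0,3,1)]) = 5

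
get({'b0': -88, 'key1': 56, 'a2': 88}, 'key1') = 56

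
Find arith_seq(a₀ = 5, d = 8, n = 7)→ [5, 13, 21, 29, 37, 45, 53]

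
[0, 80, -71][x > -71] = [0, 80]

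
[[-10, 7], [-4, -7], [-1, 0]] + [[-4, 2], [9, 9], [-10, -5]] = [[-14, 9], [5, 2], [-11, -5]]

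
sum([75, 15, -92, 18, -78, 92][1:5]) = slice → [15, -92, 18, -78]
15 + (-92) + 18 + (-78)
= -137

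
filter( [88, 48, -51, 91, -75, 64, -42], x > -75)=keep x where x > -75: 88✓, 48✓, -51✓, 91✓, -75✗, 64✓, -42✓
= [88, 48, -51, 91, 64, -42]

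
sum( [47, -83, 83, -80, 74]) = 41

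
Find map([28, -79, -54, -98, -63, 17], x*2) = 28*2=56, -79*2=-158, -54*2=-108, -98*2=-196, -63*2=-126, 17*2=34
= [56, -158, -108, -196, -126, 34]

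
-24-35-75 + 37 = -97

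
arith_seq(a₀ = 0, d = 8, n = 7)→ a_0 = 0 + 0*8 = 0
a_1 = 0 + 1*8 = 8
a_2 = 0 + 2*8 = 16
...
= [0, 8, 16, 24, 32, 40, 48]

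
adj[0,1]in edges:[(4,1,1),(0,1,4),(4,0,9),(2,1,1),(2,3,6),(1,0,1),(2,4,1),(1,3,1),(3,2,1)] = 4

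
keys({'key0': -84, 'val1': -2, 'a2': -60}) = ['key0', 'val1', 'a2']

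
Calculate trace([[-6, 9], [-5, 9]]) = 3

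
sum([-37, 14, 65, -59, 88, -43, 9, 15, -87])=(-37) + 14 + 65 + (-59) + 88 + (-43) + 9 + 15 + (-87)
= -35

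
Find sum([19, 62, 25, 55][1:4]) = 142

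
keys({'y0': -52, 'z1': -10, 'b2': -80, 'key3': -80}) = ['y0', 'z1', 'b2', 'key3']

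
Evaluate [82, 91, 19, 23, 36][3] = 23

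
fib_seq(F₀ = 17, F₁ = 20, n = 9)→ [17, 20, 37, 57, 94, 151, 245, 396, 641]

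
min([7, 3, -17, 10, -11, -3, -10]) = -17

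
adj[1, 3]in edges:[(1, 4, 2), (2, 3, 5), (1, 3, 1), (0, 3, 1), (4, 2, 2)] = 1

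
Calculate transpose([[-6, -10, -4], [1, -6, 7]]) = [[-6, 1], [-10, -6], [-4, 7]]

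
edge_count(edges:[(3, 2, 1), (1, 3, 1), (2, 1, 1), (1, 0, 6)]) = 4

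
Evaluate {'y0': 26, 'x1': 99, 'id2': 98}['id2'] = 98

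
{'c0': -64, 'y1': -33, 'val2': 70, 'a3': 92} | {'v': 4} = {'c0': -64, 'y1': -33, 'val2': 70, 'a3': 92, 'v': 4}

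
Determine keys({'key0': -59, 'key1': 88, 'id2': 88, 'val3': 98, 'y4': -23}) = ['key0', 'key1', 'id2', 'val3', 'y4']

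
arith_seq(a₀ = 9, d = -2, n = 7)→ a_0 = 9 + 0*-2 = 9
a_1 = 9 + 1*-2 = 7
a_2 = 9 + 2*-2 = 5
...
= [9, 7, 5, 3, 1, -1, -3]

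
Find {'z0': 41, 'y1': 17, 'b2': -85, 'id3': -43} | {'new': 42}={'z0': 41, 'y1': 17, 'b2': -85, 'id3': -43, 'new': 42}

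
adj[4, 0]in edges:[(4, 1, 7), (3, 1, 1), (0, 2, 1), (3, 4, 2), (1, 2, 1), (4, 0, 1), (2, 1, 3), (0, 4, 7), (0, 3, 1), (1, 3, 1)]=1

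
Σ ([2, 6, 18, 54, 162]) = 242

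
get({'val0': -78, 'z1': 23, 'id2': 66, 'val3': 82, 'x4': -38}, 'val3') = 82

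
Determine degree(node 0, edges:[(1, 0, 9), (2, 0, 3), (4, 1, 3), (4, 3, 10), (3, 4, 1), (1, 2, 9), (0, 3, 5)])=incident: (1,0), (2,0), (0,3)
= 3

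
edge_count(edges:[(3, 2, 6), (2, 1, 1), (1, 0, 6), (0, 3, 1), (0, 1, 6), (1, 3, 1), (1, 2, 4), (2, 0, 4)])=8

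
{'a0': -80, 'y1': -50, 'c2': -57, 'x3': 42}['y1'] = -50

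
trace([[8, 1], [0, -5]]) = 3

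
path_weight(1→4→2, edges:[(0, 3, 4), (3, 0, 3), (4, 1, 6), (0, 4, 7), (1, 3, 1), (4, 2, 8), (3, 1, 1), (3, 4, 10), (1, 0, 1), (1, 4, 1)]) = w(1→4)=1 + w(4→2)=8
= 9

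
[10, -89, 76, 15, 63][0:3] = [10, -89, 76]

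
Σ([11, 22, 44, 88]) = 11 + 22 + 44 + 88
= 165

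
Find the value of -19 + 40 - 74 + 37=-16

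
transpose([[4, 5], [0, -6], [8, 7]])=[[4, 0, 8], [5, -6, 7]]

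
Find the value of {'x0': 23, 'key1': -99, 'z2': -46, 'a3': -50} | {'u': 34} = {'x0': 23, 'key1': -99, 'z2': -46, 'a3': -50, 'u': 34}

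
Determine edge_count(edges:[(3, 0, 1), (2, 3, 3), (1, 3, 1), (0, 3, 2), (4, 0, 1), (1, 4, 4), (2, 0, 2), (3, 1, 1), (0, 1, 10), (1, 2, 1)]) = 10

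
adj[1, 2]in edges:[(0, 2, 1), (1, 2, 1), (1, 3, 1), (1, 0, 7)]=1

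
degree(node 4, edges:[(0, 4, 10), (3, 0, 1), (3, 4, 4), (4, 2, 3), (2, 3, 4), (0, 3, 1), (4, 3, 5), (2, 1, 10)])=incident: (0,4), (3,4), (4,2), (4,3)
= 4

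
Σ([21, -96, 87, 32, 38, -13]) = 69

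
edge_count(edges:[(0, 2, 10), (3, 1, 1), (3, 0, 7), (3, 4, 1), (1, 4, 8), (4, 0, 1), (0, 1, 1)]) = 7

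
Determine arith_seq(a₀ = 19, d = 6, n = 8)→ a_0 = 19 + 0*6 = 19
a_1 = 19 + 1*6 = 25
a_2 = 19 + 2*6 = 31
...
= [19, 25, 31, 37, 43, 49, 55, 61]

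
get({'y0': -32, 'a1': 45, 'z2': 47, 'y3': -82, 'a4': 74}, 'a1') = 45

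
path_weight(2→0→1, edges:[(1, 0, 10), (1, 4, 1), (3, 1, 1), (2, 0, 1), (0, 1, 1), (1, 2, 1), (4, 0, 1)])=w(2→0)=1 + w(0→1)=1
= 2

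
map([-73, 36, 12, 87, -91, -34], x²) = (-73)²=5329, (36)²=1296, (12)²=144, (87)²=7569, (-91)²=8281, (-34)²=1156
= [5329, 1296, 144, 7569, 8281, 1156]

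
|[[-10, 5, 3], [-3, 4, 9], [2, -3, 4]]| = -277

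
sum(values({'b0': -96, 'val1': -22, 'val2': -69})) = -187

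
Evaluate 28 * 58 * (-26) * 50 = -2111200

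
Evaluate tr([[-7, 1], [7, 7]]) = diagonal: (-7) + 7
= 0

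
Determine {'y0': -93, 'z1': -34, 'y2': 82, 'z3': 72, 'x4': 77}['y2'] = 82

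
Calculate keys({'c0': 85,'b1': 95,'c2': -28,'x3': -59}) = ['c0', 'b1', 'c2', 'x3']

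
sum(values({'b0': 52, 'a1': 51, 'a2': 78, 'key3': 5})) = 52 + 51 + 78 + 5
= 186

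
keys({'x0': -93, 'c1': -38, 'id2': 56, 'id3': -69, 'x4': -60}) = ['x0', 'c1', 'id2', 'id3', 'x4']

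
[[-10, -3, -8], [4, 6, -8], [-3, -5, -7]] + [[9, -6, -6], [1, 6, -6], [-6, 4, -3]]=[[-1, -9, -14], [5, 12, -14], [-9, -1, -10]]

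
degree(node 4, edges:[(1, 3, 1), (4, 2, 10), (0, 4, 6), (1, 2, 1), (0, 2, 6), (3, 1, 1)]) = 2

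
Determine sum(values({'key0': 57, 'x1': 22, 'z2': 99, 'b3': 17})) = 57 + 22 + 99 + 17
= 195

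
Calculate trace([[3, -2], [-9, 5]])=8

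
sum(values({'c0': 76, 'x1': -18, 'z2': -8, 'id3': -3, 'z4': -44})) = 76 + (-18) + (-8) + (-3) + (-44)
= 3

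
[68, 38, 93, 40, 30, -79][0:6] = [68, 38, 93, 40, 30, -79]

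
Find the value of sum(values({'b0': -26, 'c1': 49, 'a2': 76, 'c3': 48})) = 147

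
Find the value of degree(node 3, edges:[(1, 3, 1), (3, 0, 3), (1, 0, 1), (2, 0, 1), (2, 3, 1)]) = incident: (1,3), (3,0), (2,3)
= 3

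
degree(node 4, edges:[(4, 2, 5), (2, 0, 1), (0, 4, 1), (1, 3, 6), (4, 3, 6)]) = 3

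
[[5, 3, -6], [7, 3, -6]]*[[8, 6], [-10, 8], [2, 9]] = [[-2, 0], [14, 12]]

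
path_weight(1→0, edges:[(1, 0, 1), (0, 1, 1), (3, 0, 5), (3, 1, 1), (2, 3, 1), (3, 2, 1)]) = w(1→0)=1
= 1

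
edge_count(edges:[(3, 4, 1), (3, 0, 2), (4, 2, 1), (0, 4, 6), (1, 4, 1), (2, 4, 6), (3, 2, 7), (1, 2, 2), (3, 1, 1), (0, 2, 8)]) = 10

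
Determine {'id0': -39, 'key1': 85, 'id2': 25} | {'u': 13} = {'id0': -39, 'key1': 85, 'id2': 25, 'u': 13}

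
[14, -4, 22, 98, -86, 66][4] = -86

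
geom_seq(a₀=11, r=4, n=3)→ [11, 44, 176]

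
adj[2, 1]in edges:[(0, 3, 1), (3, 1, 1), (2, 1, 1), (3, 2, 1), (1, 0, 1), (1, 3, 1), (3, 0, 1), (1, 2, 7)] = 1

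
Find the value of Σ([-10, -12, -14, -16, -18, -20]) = -90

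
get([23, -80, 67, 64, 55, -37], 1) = -80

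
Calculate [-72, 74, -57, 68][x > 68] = keep x where x > 68: -72✗, 74✓, -57✗, 68✗
= [74]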